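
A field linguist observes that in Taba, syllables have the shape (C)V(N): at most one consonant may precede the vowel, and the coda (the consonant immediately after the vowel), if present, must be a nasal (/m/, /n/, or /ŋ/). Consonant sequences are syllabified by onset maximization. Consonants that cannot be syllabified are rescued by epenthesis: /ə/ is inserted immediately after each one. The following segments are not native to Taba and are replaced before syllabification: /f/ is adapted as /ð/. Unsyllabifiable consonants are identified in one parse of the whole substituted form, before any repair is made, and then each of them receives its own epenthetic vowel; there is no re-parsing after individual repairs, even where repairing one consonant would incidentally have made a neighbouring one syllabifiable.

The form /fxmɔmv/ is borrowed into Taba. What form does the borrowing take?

ðəxəmɔmvə

Substitution: /f/ → /ð/, giving /ðxmɔmv/.
The consonants /ð/, /x/, /v/ cannot be parsed into a legal (C)V(N) syllable (only a nasal (/m/, /n/, or /ŋ/) is licensed in coda position; onsets are limited to one consonant).
Inserting the epenthetic vowel yields /ð/ → /ðə/, /x/ → /xə/, /v/ → /və/.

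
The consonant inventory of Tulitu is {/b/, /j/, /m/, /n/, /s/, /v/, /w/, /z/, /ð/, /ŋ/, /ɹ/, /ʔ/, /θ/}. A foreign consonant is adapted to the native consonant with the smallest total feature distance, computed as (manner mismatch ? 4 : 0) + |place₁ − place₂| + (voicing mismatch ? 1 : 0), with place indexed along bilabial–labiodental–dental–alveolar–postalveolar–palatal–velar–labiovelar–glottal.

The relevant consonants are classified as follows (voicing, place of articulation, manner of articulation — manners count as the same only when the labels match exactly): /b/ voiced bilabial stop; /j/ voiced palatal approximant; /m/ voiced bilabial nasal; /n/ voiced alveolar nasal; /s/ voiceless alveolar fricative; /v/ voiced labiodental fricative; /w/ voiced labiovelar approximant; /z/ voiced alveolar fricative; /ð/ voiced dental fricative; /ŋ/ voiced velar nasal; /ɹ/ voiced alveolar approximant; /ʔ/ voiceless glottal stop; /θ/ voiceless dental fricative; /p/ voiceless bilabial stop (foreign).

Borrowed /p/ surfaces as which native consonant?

b

/b/ is closest: same manner (stop), place distance 0 (bilabial→bilabial), voicing differs (+1); total 1. Next closest is /m/ at distance 5.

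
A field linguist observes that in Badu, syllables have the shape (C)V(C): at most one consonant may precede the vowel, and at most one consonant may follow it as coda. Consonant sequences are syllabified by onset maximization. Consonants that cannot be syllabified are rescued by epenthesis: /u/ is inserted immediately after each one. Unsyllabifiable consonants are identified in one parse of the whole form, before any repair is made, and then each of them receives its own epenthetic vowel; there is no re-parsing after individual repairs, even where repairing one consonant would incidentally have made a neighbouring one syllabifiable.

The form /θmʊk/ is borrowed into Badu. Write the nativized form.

θumʊk

Syllabifying with onset maximization leaves /θ/ stranded (at most one coda consonant is licensed; onsets are limited to one consonant).
Each unlicensed consonant becomes the onset of a new syllable: /θ/ → /θu/.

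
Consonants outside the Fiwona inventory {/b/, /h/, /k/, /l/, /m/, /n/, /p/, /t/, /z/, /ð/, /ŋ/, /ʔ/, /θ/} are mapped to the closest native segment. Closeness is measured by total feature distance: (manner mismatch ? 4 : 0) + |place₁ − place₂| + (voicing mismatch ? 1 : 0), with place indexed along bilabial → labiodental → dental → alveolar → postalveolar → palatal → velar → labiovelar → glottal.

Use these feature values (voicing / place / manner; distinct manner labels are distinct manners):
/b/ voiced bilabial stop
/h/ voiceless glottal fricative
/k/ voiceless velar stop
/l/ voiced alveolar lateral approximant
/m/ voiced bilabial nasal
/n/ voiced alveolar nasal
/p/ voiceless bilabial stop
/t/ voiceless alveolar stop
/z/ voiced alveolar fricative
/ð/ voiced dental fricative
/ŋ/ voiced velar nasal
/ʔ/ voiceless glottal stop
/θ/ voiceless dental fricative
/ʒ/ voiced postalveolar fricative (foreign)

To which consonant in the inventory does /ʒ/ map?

/z/ is closest: same manner (fricative), place distance 1 (postalveolar→alveolar), same voicing; total 1. Next closest is /ð/ at distance 2.

z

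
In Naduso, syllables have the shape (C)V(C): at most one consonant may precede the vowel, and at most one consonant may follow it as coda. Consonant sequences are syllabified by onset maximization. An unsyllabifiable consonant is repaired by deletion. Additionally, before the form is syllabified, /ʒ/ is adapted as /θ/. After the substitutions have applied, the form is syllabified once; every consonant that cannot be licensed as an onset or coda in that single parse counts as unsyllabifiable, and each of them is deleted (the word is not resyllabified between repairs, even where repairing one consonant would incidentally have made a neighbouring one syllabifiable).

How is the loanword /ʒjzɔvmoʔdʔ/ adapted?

Substitution: /ʒ/ → /θ/, giving /θjzɔvmoʔdʔ/.
The consonants /θ/, /j/, /d/, /ʔ/ cannot be parsed into a legal (C)V(C) syllable (at most one coda consonant is licensed; onsets are limited to one consonant).
Deletion applies to /θ/, /j/, /d/, /ʔ/.

zɔvmoʔ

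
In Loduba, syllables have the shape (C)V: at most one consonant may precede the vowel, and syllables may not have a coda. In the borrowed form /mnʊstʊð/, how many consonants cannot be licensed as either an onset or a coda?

Syllabifying with onset maximization leaves /m/, /s/, /ð/ stranded (no codas are permitted; onsets are limited to one consonant).

3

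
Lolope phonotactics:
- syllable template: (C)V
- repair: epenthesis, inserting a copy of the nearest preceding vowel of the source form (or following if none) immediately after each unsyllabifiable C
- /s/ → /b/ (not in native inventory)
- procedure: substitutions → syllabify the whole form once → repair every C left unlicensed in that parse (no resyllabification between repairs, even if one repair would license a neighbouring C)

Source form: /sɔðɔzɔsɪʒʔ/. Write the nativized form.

bɔðɔzɔbɪʒɪʔɪ

Substitution: /s/ → /b/, giving /bɔðɔzɔbɪʒʔ/.
Under (C)V, the unsyllabifiable consonants are /ʒ/, /ʔ/ (no codas are permitted; onsets are limited to one consonant).
Epenthesis after each stranded consonant: /ʒ/ → /ʒɪ/, /ʔ/ → /ʔɪ/.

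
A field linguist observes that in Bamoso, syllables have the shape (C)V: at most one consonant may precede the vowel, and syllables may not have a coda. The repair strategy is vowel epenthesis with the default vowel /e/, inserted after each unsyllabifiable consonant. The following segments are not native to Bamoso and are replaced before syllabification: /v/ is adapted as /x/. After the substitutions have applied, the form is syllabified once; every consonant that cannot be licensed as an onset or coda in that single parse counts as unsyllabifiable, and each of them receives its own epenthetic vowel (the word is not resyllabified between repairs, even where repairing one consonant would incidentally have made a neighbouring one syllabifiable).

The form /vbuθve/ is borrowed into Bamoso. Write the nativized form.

xebuθexe

Substitution: /v/ → /x/, giving /xbuθxe/.
Syllabifying with onset maximization leaves /x/, /θ/ stranded (no codas are permitted; onsets are limited to one consonant).
Epenthesis after each stranded consonant: /x/ → /xe/, /θ/ → /θe/.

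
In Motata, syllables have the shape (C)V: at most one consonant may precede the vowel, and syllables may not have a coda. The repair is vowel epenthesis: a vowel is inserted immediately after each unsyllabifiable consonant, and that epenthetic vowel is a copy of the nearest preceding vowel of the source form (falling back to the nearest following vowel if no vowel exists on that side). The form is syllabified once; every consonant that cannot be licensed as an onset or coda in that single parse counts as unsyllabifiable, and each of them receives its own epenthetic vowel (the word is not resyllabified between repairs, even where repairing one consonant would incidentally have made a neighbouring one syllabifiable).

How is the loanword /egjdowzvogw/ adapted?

Under (C)V, the unsyllabifiable consonants are /g/, /j/, /w/, /z/, /g/, /w/ (no codas are permitted; onsets are limited to one consonant).
Epenthesis after each stranded consonant: /g/ → /ge/, /j/ → /je/, /w/ → /wo/, /z/ → /zo/, /g/ → /go/, /w/ → /wo/.

egejedowozovogowo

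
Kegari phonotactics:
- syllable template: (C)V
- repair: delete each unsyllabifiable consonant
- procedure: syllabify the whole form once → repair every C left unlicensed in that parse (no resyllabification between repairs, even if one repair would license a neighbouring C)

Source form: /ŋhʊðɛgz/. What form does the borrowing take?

Syllabifying with onset maximization leaves /ŋ/, /g/, /z/ stranded (no codas are permitted; onsets are limited to one consonant).
Each unlicensed consonant is deleted: /ŋ/, /g/, /z/.

hʊðɛ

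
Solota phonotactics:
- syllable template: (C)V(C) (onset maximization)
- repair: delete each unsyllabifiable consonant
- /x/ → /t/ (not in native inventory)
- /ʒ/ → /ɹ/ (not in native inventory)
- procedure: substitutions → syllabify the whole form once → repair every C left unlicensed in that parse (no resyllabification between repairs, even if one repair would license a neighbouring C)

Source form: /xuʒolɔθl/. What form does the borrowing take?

Substitution: /x/ → /t/, /ʒ/ → /ɹ/, giving /tuɹolɔθl/.
Under (C)V(C), the unsyllabifiable consonants are /l/ (at most one coda consonant is licensed; onsets are limited to one consonant).
Deletion applies to /l/.

tuɹolɔθ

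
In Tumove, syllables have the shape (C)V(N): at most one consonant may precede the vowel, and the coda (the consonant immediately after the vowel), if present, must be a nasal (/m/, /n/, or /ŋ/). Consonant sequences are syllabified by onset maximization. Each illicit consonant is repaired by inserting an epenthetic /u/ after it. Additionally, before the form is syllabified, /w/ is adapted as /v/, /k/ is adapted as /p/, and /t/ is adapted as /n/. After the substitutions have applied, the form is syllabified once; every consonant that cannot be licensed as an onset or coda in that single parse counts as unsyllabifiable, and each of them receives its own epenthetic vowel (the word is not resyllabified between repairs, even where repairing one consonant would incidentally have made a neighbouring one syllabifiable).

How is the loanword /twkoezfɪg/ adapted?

Substitution: /t/ → /n/, /w/ → /v/, /k/ → /p/, giving /nvpoezfɪg/.
Under (C)V(N), the unsyllabifiable consonants are /n/, /v/, /z/, /g/ (only a nasal (/m/, /n/, or /ŋ/) is licensed in coda position; onsets are limited to one consonant).
Inserting the epenthetic vowel yields /n/ → /nu/, /v/ → /vu/, /z/ → /zu/, /g/ → /gu/.

nuvupoezufɪgu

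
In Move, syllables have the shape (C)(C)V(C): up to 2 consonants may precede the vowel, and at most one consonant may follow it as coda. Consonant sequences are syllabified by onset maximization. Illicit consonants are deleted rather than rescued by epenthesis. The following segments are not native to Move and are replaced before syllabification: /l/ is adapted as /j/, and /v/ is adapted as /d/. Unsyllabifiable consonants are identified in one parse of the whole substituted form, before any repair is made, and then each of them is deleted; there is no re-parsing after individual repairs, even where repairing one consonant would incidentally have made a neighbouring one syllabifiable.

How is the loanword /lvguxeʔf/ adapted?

dguxeʔ

Substitution: /l/ → /j/, /v/ → /d/, giving /jdguxeʔf/.
Syllabifying with onset maximization leaves /j/, /f/ stranded (at most one coda consonant is licensed; onsets may contain at most 2 consonants).
Each unlicensed consonant is deleted: /j/, /f/.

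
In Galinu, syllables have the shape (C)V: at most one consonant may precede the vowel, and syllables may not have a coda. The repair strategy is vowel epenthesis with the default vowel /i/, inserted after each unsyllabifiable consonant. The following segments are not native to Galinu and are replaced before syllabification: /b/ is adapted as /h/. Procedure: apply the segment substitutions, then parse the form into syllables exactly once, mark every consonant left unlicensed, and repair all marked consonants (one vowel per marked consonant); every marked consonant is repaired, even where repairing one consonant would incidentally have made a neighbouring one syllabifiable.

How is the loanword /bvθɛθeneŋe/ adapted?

Substitution: /b/ → /h/, giving /hvθɛθeneŋe/.
Syllabifying with onset maximization leaves /h/, /v/ stranded (no codas are permitted; onsets are limited to one consonant).
Epenthesis after each stranded consonant: /h/ → /hi/, /v/ → /vi/.

hiviθɛθeneŋe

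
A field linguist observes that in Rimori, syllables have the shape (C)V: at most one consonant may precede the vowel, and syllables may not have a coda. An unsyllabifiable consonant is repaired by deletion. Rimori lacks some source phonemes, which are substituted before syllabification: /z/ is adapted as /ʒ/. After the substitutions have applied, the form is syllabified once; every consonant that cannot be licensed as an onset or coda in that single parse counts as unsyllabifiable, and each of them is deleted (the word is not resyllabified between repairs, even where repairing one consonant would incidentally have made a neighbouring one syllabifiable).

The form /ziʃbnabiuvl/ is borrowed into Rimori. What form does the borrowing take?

ʒinabiu

Substitution: /z/ → /ʒ/, giving /ʒiʃbnabiuvl/.
Under (C)V, the unsyllabifiable consonants are /ʃ/, /b/, /v/, /l/ (no codas are permitted; onsets are limited to one consonant).
Each unlicensed consonant is deleted: /ʃ/, /b/, /v/, /l/.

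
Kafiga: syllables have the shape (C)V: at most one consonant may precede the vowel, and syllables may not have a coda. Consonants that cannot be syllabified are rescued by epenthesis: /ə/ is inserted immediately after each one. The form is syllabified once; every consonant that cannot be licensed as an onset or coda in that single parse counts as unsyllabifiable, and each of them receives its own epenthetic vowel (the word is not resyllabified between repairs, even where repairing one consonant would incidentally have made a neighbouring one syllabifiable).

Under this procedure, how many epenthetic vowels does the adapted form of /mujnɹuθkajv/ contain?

The unsyllabifiable consonants are /j/, /n/, /θ/, /j/, /v/; each receives one epenthetic vowel.

5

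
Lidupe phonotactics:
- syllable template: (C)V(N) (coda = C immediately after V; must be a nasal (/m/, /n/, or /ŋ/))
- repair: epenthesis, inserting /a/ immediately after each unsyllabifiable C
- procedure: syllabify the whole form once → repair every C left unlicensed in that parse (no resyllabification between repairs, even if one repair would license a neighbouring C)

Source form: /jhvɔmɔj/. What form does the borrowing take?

jahavɔmɔja

Syllabifying with onset maximization leaves /j/, /h/, /j/ stranded (only a nasal (/m/, /n/, or /ŋ/) is licensed in coda position; onsets are limited to one consonant).
Epenthesis after each stranded consonant: /j/ → /ja/, /h/ → /ha/, /j/ → /ja/.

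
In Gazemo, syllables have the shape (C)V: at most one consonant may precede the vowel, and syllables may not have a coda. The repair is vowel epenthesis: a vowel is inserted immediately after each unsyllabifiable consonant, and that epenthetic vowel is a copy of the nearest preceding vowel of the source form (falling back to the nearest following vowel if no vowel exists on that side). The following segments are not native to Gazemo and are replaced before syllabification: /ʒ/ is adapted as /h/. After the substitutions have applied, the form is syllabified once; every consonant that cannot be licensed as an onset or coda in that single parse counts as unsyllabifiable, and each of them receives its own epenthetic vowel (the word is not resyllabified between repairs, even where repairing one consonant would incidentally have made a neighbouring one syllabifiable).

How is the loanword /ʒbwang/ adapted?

habawanaga

Substitution: /ʒ/ → /h/, giving /hbwang/.
Under (C)V, the unsyllabifiable consonants are /h/, /b/, /n/, /g/ (no codas are permitted; onsets are limited to one consonant).
Epenthesis after each stranded consonant: /h/ → /ha/, /b/ → /ba/, /n/ → /na/, /g/ → /ga/.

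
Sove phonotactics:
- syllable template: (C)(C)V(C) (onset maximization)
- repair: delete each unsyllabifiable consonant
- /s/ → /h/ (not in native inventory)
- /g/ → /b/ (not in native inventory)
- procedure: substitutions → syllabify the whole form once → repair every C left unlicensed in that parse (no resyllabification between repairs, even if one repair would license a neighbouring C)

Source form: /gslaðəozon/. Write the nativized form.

Substitution: /g/ → /b/, /s/ → /h/, giving /bhlaðəozon/.
The consonants /b/ cannot be parsed into a legal (C)(C)V(C) syllable (at most one coda consonant is licensed; onsets may contain at most 2 consonants).
Deleting the stranded consonants removes /b/.

hlaðəozon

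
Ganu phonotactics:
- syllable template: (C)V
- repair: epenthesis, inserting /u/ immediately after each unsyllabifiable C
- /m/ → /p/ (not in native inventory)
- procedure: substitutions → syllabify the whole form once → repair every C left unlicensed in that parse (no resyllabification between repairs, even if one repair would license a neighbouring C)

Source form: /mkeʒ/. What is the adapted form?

Substitution: /m/ → /p/, giving /pkeʒ/.
Under (C)V, the unsyllabifiable consonants are /p/, /ʒ/ (no codas are permitted; onsets are limited to one consonant).
Inserting the epenthetic vowel yields /p/ → /pu/, /ʒ/ → /ʒu/.

pukeʒu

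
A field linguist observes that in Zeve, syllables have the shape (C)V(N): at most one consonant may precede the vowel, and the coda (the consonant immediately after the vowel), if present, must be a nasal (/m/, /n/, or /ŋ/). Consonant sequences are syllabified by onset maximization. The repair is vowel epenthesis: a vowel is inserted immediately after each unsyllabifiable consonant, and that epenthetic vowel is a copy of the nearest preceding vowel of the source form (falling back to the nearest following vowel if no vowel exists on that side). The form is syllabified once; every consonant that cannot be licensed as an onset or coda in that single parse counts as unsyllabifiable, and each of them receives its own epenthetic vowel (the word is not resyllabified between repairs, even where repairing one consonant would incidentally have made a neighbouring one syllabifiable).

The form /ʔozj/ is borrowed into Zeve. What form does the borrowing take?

ʔozojo

The consonants /z/, /j/ cannot be parsed into a legal (C)V(N) syllable (only a nasal (/m/, /n/, or /ŋ/) is licensed in coda position; onsets are limited to one consonant).
Inserting the epenthetic vowel yields /z/ → /zo/, /j/ → /jo/.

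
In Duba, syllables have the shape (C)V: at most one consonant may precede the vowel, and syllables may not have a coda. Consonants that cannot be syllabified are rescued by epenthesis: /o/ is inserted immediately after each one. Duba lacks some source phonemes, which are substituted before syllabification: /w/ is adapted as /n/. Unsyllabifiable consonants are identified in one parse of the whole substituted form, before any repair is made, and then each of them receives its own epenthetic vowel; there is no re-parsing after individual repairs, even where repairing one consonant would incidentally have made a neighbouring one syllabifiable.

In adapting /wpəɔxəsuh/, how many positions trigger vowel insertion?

After substitution the input is /npəɔxəsuh/.
The unsyllabifiable consonants are /n/, /h/; each receives one epenthetic vowel.

2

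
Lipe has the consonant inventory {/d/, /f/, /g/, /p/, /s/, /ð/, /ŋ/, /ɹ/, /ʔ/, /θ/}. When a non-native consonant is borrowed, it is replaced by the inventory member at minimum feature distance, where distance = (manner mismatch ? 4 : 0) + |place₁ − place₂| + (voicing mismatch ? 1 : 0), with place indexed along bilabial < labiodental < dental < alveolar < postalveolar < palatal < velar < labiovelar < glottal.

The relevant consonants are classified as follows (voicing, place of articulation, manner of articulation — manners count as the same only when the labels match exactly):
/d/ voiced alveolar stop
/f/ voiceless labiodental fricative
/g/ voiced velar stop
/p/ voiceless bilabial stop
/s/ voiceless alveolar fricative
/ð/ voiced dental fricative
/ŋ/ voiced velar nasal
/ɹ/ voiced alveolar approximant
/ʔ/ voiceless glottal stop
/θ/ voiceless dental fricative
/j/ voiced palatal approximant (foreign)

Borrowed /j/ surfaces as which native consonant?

ɹ

/ɹ/ is closest: same manner (approximant), place distance 2 (palatal→alveolar), same voicing; total 2. Next closest is /g/ at distance 5.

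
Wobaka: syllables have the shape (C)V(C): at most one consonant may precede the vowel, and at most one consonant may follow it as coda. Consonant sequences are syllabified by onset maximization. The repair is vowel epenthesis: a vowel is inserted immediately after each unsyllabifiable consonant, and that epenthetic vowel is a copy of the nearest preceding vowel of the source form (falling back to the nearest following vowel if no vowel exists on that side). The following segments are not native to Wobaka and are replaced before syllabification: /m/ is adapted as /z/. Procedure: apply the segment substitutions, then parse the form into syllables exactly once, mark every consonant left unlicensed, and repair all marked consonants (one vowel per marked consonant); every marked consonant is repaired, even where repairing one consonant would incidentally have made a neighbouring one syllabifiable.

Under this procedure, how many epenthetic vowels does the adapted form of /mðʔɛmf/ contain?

After substitution the input is /zðʔɛzf/.
The unsyllabifiable consonants are /z/, /ð/, /f/; each receives one epenthetic vowel.

3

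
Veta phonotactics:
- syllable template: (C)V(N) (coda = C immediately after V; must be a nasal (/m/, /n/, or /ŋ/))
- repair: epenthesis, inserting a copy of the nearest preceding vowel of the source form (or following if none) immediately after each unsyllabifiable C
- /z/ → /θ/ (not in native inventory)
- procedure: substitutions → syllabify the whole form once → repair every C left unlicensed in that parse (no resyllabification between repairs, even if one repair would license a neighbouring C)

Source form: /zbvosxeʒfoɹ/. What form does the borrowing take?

θobovosoxeʒefoɹo

Substitution: /z/ → /θ/, giving /θbvosxeʒfoɹ/.
The consonants /θ/, /b/, /s/, /ʒ/, /ɹ/ cannot be parsed into a legal (C)V(N) syllable (only a nasal (/m/, /n/, or /ŋ/) is licensed in coda position; onsets are limited to one consonant).
Each unlicensed consonant becomes the onset of a new syllable: /θ/ → /θo/, /b/ → /bo/, /s/ → /so/, /ʒ/ → /ʒe/, /ɹ/ → /ɹo/.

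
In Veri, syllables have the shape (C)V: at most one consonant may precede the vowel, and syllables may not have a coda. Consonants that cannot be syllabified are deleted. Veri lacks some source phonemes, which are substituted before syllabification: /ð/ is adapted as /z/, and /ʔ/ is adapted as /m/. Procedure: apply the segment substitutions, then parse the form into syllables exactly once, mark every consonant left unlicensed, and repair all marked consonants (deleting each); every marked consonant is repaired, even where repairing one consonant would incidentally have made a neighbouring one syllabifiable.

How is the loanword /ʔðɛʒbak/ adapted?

Substitution: /ʔ/ → /m/, /ð/ → /z/, giving /mzɛʒbak/.
Under (C)V, the unsyllabifiable consonants are /m/, /ʒ/, /k/ (no codas are permitted; onsets are limited to one consonant).
Deletion applies to /m/, /ʒ/, /k/.

zɛba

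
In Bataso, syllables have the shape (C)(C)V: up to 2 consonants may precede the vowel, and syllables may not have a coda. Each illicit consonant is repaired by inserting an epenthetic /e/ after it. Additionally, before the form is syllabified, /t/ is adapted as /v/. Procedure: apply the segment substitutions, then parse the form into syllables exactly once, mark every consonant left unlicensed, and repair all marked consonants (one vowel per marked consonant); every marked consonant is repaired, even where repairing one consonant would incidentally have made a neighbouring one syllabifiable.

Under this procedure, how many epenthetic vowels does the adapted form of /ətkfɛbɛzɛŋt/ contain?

3

After substitution the input is /əvkfɛbɛzɛŋv/.
The unsyllabifiable consonants are /v/, /ŋ/, /v/; each receives one epenthetic vowel.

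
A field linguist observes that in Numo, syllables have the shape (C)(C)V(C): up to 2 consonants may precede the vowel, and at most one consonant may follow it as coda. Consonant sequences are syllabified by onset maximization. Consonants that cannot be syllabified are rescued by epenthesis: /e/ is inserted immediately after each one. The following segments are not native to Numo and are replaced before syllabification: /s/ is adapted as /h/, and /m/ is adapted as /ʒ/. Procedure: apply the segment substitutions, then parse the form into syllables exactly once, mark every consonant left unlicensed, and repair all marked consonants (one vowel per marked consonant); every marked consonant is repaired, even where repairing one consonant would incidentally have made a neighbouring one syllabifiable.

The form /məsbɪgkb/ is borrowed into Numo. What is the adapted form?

Substitution: /m/ → /ʒ/, /s/ → /h/, giving /ʒəhbɪgkb/.
Under (C)(C)V(C), the unsyllabifiable consonants are /k/, /b/ (at most one coda consonant is licensed; onsets may contain at most 2 consonants).
Each unlicensed consonant becomes the onset of a new syllable: /k/ → /ke/, /b/ → /be/.

ʒəhbɪgkebe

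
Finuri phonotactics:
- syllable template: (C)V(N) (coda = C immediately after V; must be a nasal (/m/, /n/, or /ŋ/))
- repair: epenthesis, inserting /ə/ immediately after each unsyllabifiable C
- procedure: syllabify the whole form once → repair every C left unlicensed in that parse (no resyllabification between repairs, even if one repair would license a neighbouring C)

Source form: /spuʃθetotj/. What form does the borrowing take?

səpuʃəθetotəjə

Syllabifying with onset maximization leaves /s/, /ʃ/, /t/, /j/ stranded (only a nasal (/m/, /n/, or /ŋ/) is licensed in coda position; onsets are limited to one consonant).
Each unlicensed consonant becomes the onset of a new syllable: /s/ → /sə/, /ʃ/ → /ʃə/, /t/ → /tə/, /j/ → /jə/.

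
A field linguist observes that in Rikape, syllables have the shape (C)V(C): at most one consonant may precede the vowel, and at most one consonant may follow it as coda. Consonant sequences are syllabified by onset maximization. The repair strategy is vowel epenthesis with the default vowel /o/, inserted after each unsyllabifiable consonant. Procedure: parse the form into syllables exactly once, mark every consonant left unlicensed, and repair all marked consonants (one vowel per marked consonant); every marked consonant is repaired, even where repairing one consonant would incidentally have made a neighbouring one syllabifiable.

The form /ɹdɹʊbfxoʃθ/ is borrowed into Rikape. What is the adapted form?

ɹodoɹʊbfoxoʃθo

Syllabifying with onset maximization leaves /ɹ/, /d/, /f/, /θ/ stranded (at most one coda consonant is licensed; onsets are limited to one consonant).
Epenthesis after each stranded consonant: /ɹ/ → /ɹo/, /d/ → /do/, /f/ → /fo/, /θ/ → /θo/.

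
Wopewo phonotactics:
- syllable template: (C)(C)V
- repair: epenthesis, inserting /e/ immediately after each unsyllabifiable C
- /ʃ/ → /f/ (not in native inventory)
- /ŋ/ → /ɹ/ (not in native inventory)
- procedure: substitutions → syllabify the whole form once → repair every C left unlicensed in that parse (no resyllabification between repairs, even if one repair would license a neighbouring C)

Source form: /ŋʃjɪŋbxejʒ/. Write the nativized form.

ɹefjɪɹebxejeʒe

Substitution: /ŋ/ → /ɹ/, /ʃ/ → /f/, giving /ɹfjɪɹbxejʒ/.
Syllabifying with onset maximization leaves /ɹ/, /ɹ/, /j/, /ʒ/ stranded (no codas are permitted; onsets may contain at most 2 consonants).
Inserting the epenthetic vowel yields /ɹ/ → /ɹe/, /ɹ/ → /ɹe/, /j/ → /je/, /ʒ/ → /ʒe/.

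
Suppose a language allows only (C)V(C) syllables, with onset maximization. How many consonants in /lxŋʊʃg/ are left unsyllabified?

3

Syllabifying with onset maximization leaves /l/, /x/, /g/ stranded (at most one coda consonant is licensed; onsets are limited to one consonant).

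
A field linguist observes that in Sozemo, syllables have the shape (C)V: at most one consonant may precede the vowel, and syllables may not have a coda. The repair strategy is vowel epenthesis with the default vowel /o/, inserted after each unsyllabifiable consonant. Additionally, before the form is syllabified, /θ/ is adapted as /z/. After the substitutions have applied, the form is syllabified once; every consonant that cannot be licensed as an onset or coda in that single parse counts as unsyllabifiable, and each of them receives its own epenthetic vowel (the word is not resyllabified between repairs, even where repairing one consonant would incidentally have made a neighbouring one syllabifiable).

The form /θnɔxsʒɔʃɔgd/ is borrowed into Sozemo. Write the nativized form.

Substitution: /θ/ → /z/, giving /znɔxsʒɔʃɔgd/.
Syllabifying with onset maximization leaves /z/, /x/, /s/, /g/, /d/ stranded (no codas are permitted; onsets are limited to one consonant).
Each unlicensed consonant becomes the onset of a new syllable: /z/ → /zo/, /x/ → /xo/, /s/ → /so/, /g/ → /go/, /d/ → /do/.

zonɔxosoʒɔʃɔgodo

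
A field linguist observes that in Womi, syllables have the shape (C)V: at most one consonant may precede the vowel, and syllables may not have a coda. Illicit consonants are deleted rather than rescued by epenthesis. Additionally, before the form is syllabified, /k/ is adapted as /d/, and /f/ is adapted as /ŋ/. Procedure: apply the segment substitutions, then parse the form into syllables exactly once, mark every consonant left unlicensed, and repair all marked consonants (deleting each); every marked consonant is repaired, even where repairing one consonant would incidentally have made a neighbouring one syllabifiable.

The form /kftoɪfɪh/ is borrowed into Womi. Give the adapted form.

Substitution: /k/ → /d/, /f/ → /ŋ/, giving /dŋtoɪŋɪh/.
Syllabifying with onset maximization leaves /d/, /ŋ/, /h/ stranded (no codas are permitted; onsets are limited to one consonant).
Deletion applies to /d/, /ŋ/, /h/.

toɪŋɪ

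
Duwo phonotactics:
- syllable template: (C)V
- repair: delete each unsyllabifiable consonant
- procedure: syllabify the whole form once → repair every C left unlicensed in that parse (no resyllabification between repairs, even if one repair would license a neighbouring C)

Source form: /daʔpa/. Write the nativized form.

Under (C)V, the unsyllabifiable consonants are /ʔ/ (no codas are permitted; onsets are limited to one consonant).
Each unlicensed consonant is deleted: /ʔ/.

dapa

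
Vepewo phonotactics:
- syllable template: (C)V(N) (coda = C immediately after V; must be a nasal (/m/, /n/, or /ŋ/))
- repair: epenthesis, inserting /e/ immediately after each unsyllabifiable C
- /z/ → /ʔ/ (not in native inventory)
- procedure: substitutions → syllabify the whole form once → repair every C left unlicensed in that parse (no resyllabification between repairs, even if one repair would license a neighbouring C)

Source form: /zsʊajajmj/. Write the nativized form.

Substitution: /z/ → /ʔ/, giving /ʔsʊajajmj/.
Under (C)V(N), the unsyllabifiable consonants are /ʔ/, /j/, /m/, /j/ (only a nasal (/m/, /n/, or /ŋ/) is licensed in coda position; onsets are limited to one consonant).
Inserting the epenthetic vowel yields /ʔ/ → /ʔe/, /j/ → /je/, /m/ → /me/, /j/ → /je/.

ʔesʊajajemeje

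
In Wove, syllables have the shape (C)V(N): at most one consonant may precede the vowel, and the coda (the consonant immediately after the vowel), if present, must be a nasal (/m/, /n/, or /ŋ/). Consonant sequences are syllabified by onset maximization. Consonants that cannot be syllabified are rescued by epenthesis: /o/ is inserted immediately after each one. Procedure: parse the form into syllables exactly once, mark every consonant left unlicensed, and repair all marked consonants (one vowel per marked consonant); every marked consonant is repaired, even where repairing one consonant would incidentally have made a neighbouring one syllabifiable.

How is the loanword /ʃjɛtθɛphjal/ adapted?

Under (C)V(N), the unsyllabifiable consonants are /ʃ/, /t/, /p/, /h/, /l/ (only a nasal (/m/, /n/, or /ŋ/) is licensed in coda position; onsets are limited to one consonant).
Epenthesis after each stranded consonant: /ʃ/ → /ʃo/, /t/ → /to/, /p/ → /po/, /h/ → /ho/, /l/ → /lo/.

ʃojɛtoθɛpohojalo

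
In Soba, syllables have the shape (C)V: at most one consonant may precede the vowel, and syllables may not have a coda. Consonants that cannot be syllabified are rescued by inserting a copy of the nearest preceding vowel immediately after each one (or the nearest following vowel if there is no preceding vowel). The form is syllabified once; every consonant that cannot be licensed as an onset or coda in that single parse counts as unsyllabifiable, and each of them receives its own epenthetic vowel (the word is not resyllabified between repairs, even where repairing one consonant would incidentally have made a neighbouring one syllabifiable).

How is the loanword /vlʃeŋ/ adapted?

Syllabifying with onset maximization leaves /v/, /l/, /ŋ/ stranded (no codas are permitted; onsets are limited to one consonant).
Epenthesis after each stranded consonant: /v/ → /ve/, /l/ → /le/, /ŋ/ → /ŋe/.

veleʃeŋe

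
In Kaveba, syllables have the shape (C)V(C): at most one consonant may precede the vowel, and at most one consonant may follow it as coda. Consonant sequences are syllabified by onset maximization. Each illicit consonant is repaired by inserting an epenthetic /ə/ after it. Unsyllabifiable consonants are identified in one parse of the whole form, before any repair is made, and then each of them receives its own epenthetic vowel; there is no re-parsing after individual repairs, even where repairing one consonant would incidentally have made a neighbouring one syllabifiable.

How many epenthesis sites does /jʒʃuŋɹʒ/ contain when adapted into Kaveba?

The unsyllabifiable consonants are /j/, /ʒ/, /ɹ/, /ʒ/; each receives one epenthetic vowel.

4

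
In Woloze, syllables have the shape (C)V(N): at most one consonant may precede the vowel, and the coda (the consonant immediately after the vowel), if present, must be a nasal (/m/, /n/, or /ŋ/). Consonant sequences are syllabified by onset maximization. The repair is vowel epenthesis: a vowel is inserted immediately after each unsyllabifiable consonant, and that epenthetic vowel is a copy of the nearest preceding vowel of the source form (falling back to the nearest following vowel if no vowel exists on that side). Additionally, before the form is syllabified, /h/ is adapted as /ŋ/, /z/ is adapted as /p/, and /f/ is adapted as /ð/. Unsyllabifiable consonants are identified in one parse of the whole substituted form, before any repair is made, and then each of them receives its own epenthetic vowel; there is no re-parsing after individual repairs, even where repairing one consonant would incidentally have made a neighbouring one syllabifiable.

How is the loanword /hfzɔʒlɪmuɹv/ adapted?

Substitution: /h/ → /ŋ/, /f/ → /ð/, /z/ → /p/, giving /ŋðpɔʒlɪmuɹv/.
Under (C)V(N), the unsyllabifiable consonants are /ŋ/, /ð/, /ʒ/, /ɹ/, /v/ (only a nasal (/m/, /n/, or /ŋ/) is licensed in coda position; onsets are limited to one consonant).
Inserting the epenthetic vowel yields /ŋ/ → /ŋɔ/, /ð/ → /ðɔ/, /ʒ/ → /ʒɔ/, /ɹ/ → /ɹu/, /v/ → /vu/.

ŋɔðɔpɔʒɔlɪmuɹuvu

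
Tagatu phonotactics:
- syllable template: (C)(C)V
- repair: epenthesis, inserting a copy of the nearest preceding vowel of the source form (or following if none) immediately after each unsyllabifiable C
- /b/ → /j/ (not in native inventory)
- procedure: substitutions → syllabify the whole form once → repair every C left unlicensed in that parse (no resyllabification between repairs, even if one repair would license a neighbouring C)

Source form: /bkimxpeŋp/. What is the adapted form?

Substitution: /b/ → /j/, giving /jkimxpeŋp/.
Syllabifying with onset maximization leaves /m/, /ŋ/, /p/ stranded (no codas are permitted; onsets may contain at most 2 consonants).
Epenthesis after each stranded consonant: /m/ → /mi/, /ŋ/ → /ŋe/, /p/ → /pe/.

jkimixpeŋepe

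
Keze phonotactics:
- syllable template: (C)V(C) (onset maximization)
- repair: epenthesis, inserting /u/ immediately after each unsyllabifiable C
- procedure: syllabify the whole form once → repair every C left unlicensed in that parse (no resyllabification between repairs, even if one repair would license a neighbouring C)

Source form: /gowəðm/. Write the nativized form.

The consonants /m/ cannot be parsed into a legal (C)V(C) syllable (at most one coda consonant is licensed; onsets are limited to one consonant).
Epenthesis after each stranded consonant: /m/ → /mu/.

gowəðmu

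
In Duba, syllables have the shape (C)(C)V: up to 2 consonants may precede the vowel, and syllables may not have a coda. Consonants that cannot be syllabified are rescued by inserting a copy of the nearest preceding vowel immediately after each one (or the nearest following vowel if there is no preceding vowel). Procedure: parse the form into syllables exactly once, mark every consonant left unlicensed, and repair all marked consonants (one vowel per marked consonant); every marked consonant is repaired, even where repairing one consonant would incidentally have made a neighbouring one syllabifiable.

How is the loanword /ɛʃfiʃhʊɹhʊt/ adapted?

ɛʃfiʃhʊɹhʊtʊ

Syllabifying with onset maximization leaves /t/ stranded (no codas are permitted; onsets may contain at most 2 consonants).
Each unlicensed consonant becomes the onset of a new syllable: /t/ → /tʊ/.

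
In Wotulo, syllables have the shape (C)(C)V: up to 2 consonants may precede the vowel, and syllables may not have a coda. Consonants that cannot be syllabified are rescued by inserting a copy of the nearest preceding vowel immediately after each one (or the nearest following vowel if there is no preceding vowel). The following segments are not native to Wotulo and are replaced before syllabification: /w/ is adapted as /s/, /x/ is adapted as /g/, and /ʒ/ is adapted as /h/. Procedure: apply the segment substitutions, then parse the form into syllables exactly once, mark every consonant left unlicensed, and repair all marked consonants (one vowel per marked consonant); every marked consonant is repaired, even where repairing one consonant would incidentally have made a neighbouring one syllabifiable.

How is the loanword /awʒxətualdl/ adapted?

asahgətualadala

Substitution: /w/ → /s/, /ʒ/ → /h/, /x/ → /g/, giving /ashgətualdl/.
The consonants /s/, /l/, /d/, /l/ cannot be parsed into a legal (C)(C)V syllable (no codas are permitted; onsets may contain at most 2 consonants).
Inserting the epenthetic vowel yields /s/ → /sa/, /l/ → /la/, /d/ → /da/, /l/ → /la/.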